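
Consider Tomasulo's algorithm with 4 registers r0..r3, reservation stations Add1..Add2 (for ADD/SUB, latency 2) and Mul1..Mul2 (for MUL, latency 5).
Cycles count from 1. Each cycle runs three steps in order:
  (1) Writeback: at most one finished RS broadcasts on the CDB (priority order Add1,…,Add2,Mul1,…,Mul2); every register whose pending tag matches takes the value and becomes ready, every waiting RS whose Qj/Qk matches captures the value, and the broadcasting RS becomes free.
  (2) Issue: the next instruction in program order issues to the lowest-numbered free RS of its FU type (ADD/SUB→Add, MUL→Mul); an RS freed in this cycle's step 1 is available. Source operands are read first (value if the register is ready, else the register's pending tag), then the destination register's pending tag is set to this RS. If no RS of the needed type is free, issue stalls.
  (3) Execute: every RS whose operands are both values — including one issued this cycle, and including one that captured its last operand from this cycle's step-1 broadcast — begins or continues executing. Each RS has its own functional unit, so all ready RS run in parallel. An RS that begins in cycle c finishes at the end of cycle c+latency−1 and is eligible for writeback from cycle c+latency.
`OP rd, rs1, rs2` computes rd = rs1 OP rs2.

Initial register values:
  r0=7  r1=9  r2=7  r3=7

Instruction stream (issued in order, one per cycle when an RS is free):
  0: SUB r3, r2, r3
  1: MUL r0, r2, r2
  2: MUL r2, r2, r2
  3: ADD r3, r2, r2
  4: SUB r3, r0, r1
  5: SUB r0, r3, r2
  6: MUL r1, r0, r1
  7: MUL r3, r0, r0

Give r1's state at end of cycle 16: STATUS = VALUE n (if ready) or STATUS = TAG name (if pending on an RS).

STATUS = VALUE -81

cycle 1: issue SUB r3<-Add1 // r0:7,r1:9,r2:7,r3:Add1
cycle 2: issue MUL r0<-Mul1 // r0:Mul1,r1:9,r2:7,r3:Add1
cycle 3: CDB Add1=0; issue MUL r2<-Mul2 // r0:Mul1,r1:9,r2:Mul2,r3:0
cycle 4: issue ADD r3<-Add1 // r0:Mul1,r1:9,r2:Mul2,r3:Add1
cycle 5: issue SUB r3<-Add2 // r0:Mul1,r1:9,r2:Mul2,r3:Add2
cycle 6: stall // r0:Mul1,r1:9,r2:Mul2,r3:Add2
cycle 7: CDB Mul1=49; stall // r0:49,r1:9,r2:Mul2,r3:Add2
cycle 8: CDB Mul2=49; stall // r0:49,r1:9,r2:49,r3:Add2
cycle 9: CDB Add2=40; issue SUB r0<-Add2 // r0:Add2,r1:9,r2:49,r3:40
cycle 10: CDB Add1=98; issue MUL r1<-Mul1 // r0:Add2,r1:Mul1,r2:49,r3:40
cycle 11: CDB Add2=-9; issue MUL r3<-Mul2 // r0:-9,r1:Mul1,r2:49,r3:Mul2
cycle 12: - // r0:-9,r1:Mul1,r2:49,r3:Mul2
cycle 13: - // r0:-9,r1:Mul1,r2:49,r3:Mul2
cycle 14: - // r0:-9,r1:Mul1,r2:49,r3:Mul2
cycle 15: - // r0:-9,r1:Mul1,r2:49,r3:Mul2
cycle 16: CDB Mul1=-81 // r0:-9,r1:-81,r2:49,r3:Mul2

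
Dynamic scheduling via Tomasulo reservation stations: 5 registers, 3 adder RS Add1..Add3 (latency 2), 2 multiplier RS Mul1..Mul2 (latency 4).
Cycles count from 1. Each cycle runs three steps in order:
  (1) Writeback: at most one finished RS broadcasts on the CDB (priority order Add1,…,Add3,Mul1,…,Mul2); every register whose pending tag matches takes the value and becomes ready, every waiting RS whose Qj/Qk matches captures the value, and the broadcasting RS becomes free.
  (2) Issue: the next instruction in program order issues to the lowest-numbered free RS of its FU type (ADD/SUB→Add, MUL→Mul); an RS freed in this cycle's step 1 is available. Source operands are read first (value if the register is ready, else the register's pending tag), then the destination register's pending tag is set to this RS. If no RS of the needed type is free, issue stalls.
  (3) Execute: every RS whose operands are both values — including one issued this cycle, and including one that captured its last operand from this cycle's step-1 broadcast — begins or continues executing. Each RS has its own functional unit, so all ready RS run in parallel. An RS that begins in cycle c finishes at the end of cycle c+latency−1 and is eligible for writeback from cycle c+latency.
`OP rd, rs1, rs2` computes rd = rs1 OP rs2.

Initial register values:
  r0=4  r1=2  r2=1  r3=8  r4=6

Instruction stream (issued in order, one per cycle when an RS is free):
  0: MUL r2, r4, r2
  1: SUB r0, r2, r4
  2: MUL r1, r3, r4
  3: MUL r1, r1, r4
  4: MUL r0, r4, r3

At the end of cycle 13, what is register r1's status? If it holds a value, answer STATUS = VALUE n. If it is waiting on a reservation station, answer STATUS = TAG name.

STATUS = VALUE 288

c1: issue MUL r2<-Mul1 | r0:4,r1:2,r2:Mul1,r3:8,r4:6
c2: issue SUB r0<-Add1 | r0:Add1,r1:2,r2:Mul1,r3:8,r4:6
c3: issue MUL r1<-Mul2 | r0:Add1,r1:Mul2,r2:Mul1,r3:8,r4:6
c4: stall | r0:Add1,r1:Mul2,r2:Mul1,r3:8,r4:6
c5: CDB Mul1=6; issue MUL r1<-Mul1 | r0:Add1,r1:Mul1,r2:6,r3:8,r4:6
c6: stall | r0:Add1,r1:Mul1,r2:6,r3:8,r4:6
c7: CDB Add1=0; stall | r0:0,r1:Mul1,r2:6,r3:8,r4:6
c8: CDB Mul2=48; issue MUL r0<-Mul2 | r0:Mul2,r1:Mul1,r2:6,r3:8,r4:6
c9: - | r0:Mul2,r1:Mul1,r2:6,r3:8,r4:6
c10: - | r0:Mul2,r1:Mul1,r2:6,r3:8,r4:6
c11: - | r0:Mul2,r1:Mul1,r2:6,r3:8,r4:6
c12: CDB Mul1=288 | r0:Mul2,r1:288,r2:6,r3:8,r4:6
c13: CDB Mul2=48 | r0:48,r1:288,r2:6,r3:8,r4:6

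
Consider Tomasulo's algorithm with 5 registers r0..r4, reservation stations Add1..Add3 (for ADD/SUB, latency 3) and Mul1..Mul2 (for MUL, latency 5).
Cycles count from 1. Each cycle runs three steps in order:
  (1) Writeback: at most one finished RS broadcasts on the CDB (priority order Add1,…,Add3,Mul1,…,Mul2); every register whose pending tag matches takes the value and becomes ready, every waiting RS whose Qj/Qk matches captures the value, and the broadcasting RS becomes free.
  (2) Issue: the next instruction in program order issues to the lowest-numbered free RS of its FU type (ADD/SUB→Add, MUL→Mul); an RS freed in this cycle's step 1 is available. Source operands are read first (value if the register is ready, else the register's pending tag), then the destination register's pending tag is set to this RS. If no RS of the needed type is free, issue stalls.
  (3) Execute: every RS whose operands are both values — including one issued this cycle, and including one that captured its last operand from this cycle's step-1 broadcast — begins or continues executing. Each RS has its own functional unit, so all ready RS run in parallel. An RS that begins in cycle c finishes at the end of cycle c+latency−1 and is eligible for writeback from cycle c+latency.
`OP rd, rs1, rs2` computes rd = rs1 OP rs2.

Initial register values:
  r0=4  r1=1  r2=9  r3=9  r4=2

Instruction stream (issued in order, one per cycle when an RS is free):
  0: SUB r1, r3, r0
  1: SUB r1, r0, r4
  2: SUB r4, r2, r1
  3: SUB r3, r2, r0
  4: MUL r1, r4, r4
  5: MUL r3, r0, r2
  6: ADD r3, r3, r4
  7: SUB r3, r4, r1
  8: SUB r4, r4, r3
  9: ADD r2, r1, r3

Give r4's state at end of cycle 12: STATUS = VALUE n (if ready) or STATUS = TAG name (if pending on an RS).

STATUS = TAG Add3

  c1: issue SUB r1<-Add1  regs: r0:4,r1:Add1,r2:9,r3:9,r4:2
  c2: issue SUB r1<-Add2  regs: r0:4,r1:Add2,r2:9,r3:9,r4:2
  c3: issue SUB r4<-Add3  regs: r0:4,r1:Add2,r2:9,r3:9,r4:Add3
  c4: CDB Add1=5; issue SUB r3<-Add1  regs: r0:4,r1:Add2,r2:9,r3:Add1,r4:Add3
  c5: CDB Add2=2; issue MUL r1<-Mul1  regs: r0:4,r1:Mul1,r2:9,r3:Add1,r4:Add3
  c6: issue MUL r3<-Mul2  regs: r0:4,r1:Mul1,r2:9,r3:Mul2,r4:Add3
  c7: CDB Add1=5; issue ADD r3<-Add1  regs: r0:4,r1:Mul1,r2:9,r3:Add1,r4:Add3
  c8: CDB Add3=7; issue SUB r3<-Add2  regs: r0:4,r1:Mul1,r2:9,r3:Add2,r4:7
  c9: issue SUB r4<-Add3  regs: r0:4,r1:Mul1,r2:9,r3:Add2,r4:Add3
  c10: stall  regs: r0:4,r1:Mul1,r2:9,r3:Add2,r4:Add3
  c11: CDB Mul2=36; stall  regs: r0:4,r1:Mul1,r2:9,r3:Add2,r4:Add3
  c12: stall  regs: r0:4,r1:Mul1,r2:9,r3:Add2,r4:Add3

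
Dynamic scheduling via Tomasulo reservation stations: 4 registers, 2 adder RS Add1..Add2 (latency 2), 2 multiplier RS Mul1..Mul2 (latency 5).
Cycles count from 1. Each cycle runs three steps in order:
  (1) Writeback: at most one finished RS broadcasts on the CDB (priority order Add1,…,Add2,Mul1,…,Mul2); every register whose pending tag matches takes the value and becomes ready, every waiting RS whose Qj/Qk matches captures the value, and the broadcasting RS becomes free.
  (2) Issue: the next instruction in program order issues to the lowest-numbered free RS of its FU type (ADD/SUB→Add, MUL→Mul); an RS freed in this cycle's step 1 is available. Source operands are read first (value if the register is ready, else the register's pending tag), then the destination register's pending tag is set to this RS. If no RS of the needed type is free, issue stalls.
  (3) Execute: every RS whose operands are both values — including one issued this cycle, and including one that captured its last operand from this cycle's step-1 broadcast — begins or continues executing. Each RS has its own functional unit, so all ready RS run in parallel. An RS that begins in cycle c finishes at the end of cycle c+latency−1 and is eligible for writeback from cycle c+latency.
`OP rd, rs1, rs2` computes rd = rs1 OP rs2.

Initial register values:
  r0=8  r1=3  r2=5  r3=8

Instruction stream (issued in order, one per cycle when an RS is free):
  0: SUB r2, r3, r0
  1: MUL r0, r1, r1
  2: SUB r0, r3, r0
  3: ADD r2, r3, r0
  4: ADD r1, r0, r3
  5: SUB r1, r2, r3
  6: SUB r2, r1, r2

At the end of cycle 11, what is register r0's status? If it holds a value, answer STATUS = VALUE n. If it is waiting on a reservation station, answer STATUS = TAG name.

  c1: issue SUB r2<-Add1  regs: r0:8,r1:3,r2:Add1,r3:8
  c2: issue MUL r0<-Mul1  regs: r0:Mul1,r1:3,r2:Add1,r3:8
  c3: CDB Add1=0; issue SUB r0<-Add1  regs: r0:Add1,r1:3,r2:0,r3:8
  c4: issue ADD r2<-Add2  regs: r0:Add1,r1:3,r2:Add2,r3:8
  c5: stall  regs: r0:Add1,r1:3,r2:Add2,r3:8
  c6: stall  regs: r0:Add1,r1:3,r2:Add2,r3:8
  c7: CDB Mul1=9; stall  regs: r0:Add1,r1:3,r2:Add2,r3:8
  c8: stall  regs: r0:Add1,r1:3,r2:Add2,r3:8
  c9: CDB Add1=-1; issue ADD r1<-Add1  regs: r0:-1,r1:Add1,r2:Add2,r3:8
  c10: stall  regs: r0:-1,r1:Add1,r2:Add2,r3:8
  c11: CDB Add1=7; issue SUB r1<-Add1  regs: r0:-1,r1:Add1,r2:Add2,r3:8

STATUS = VALUE -1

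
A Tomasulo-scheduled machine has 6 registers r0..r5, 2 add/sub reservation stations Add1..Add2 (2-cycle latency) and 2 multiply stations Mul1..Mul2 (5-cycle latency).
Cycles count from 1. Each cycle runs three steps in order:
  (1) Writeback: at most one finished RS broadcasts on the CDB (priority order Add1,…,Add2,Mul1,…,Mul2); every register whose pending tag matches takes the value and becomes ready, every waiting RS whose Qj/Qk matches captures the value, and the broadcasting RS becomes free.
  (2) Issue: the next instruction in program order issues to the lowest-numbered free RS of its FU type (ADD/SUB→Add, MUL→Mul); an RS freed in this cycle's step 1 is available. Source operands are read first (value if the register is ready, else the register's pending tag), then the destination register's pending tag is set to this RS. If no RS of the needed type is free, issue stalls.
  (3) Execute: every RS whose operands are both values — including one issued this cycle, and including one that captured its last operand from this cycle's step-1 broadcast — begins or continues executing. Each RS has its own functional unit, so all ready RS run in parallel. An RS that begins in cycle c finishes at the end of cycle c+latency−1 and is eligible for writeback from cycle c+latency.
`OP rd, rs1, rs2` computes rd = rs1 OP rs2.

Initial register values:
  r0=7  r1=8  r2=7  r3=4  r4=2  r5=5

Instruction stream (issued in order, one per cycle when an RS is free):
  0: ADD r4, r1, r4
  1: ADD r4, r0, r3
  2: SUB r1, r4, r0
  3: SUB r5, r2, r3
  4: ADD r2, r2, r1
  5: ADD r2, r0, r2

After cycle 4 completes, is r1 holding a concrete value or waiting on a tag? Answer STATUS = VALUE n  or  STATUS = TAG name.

cycle 1: issue ADD r4<-Add1 // r0:7,r1:8,r2:7,r3:4,r4:Add1,r5:5
cycle 2: issue ADD r4<-Add2 // r0:7,r1:8,r2:7,r3:4,r4:Add2,r5:5
cycle 3: CDB Add1=10; issue SUB r1<-Add1 // r0:7,r1:Add1,r2:7,r3:4,r4:Add2,r5:5
cycle 4: CDB Add2=11; issue SUB r5<-Add2 // r0:7,r1:Add1,r2:7,r3:4,r4:11,r5:Add2

STATUS = TAG Add1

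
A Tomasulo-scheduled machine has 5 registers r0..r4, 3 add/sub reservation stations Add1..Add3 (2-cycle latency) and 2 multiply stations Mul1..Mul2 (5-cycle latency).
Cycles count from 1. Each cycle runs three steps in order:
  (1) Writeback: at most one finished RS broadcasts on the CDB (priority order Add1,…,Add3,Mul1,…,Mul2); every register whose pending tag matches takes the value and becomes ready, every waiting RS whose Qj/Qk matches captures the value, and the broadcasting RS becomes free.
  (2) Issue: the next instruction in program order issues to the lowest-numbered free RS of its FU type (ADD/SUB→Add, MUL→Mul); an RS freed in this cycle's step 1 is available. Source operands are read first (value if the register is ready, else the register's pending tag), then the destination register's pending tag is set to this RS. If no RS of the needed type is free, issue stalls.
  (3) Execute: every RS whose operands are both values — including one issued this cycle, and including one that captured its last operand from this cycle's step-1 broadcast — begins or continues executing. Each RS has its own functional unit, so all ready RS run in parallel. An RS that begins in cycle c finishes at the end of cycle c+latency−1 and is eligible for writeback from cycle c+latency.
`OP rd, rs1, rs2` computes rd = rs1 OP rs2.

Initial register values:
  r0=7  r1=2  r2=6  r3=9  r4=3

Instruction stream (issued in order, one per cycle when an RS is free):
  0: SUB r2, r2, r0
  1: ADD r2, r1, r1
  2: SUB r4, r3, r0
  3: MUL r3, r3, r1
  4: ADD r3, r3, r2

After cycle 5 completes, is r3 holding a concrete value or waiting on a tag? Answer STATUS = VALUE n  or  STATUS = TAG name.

  c1: issue SUB r2<-Add1  regs: r0:7,r1:2,r2:Add1,r3:9,r4:3
  c2: issue ADD r2<-Add2  regs: r0:7,r1:2,r2:Add2,r3:9,r4:3
  c3: CDB Add1=-1; issue SUB r4<-Add1  regs: r0:7,r1:2,r2:Add2,r3:9,r4:Add1
  c4: CDB Add2=4; issue MUL r3<-Mul1  regs: r0:7,r1:2,r2:4,r3:Mul1,r4:Add1
  c5: CDB Add1=2; issue ADD r3<-Add1  regs: r0:7,r1:2,r2:4,r3:Add1,r4:2

STATUS = TAG Add1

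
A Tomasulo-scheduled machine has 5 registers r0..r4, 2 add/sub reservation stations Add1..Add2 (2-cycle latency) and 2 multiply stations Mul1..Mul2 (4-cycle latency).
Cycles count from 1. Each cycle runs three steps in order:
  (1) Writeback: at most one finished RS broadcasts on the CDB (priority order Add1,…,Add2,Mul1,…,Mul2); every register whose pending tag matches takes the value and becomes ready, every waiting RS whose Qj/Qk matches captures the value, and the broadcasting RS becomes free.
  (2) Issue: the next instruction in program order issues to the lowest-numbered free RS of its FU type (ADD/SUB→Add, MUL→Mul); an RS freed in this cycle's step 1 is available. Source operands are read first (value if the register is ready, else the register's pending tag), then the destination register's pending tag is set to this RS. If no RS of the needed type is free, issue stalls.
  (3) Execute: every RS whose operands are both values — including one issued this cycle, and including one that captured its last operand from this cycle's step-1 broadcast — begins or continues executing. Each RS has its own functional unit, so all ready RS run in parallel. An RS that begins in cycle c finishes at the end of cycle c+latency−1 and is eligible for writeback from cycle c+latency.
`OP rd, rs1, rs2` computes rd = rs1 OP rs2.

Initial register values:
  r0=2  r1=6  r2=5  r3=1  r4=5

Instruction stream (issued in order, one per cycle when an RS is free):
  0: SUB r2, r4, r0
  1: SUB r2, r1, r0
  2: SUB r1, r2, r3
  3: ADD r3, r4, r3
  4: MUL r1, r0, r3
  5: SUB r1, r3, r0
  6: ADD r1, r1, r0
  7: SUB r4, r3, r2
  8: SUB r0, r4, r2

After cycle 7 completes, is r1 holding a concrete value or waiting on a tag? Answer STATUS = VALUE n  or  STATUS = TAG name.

  c1: issue SUB r2<-Add1  regs: r0:2,r1:6,r2:Add1,r3:1,r4:5
  c2: issue SUB r2<-Add2  regs: r0:2,r1:6,r2:Add2,r3:1,r4:5
  c3: CDB Add1=3; issue SUB r1<-Add1  regs: r0:2,r1:Add1,r2:Add2,r3:1,r4:5
  c4: CDB Add2=4; issue ADD r3<-Add2  regs: r0:2,r1:Add1,r2:4,r3:Add2,r4:5
  c5: issue MUL r1<-Mul1  regs: r0:2,r1:Mul1,r2:4,r3:Add2,r4:5
  c6: CDB Add1=3; issue SUB r1<-Add1  regs: r0:2,r1:Add1,r2:4,r3:Add2,r4:5
  c7: CDB Add2=6; issue ADD r1<-Add2  regs: r0:2,r1:Add2,r2:4,r3:6,r4:5

STATUS = TAG Add2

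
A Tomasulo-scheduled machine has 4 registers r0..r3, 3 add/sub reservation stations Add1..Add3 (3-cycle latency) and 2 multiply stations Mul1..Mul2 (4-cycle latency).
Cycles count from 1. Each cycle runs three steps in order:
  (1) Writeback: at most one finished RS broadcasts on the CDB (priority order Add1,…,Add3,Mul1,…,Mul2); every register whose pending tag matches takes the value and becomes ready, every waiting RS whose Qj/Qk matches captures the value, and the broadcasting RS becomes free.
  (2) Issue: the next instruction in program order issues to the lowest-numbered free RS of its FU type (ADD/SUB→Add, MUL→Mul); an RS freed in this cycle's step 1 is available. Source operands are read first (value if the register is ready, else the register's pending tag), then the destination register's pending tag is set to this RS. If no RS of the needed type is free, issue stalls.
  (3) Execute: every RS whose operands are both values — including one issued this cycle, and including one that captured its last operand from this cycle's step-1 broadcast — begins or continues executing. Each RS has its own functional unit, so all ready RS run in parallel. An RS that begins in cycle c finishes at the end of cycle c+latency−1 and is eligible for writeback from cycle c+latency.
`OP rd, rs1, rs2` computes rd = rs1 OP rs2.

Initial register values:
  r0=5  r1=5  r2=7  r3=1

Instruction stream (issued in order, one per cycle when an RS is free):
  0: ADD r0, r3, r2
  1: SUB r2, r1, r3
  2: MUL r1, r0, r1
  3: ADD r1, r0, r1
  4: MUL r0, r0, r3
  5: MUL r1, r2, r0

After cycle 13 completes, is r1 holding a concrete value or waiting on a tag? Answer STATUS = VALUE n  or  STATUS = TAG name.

cycle 1: issue ADD r0<-Add1 // r0:Add1,r1:5,r2:7,r3:1
cycle 2: issue SUB r2<-Add2 // r0:Add1,r1:5,r2:Add2,r3:1
cycle 3: issue MUL r1<-Mul1 // r0:Add1,r1:Mul1,r2:Add2,r3:1
cycle 4: CDB Add1=8; issue ADD r1<-Add1 // r0:8,r1:Add1,r2:Add2,r3:1
cycle 5: CDB Add2=4; issue MUL r0<-Mul2 // r0:Mul2,r1:Add1,r2:4,r3:1
cycle 6: stall // r0:Mul2,r1:Add1,r2:4,r3:1
cycle 7: stall // r0:Mul2,r1:Add1,r2:4,r3:1
cycle 8: CDB Mul1=40; issue MUL r1<-Mul1 // r0:Mul2,r1:Mul1,r2:4,r3:1
cycle 9: CDB Mul2=8 // r0:8,r1:Mul1,r2:4,r3:1
cycle 10: - // r0:8,r1:Mul1,r2:4,r3:1
cycle 11: CDB Add1=48 // r0:8,r1:Mul1,r2:4,r3:1
cycle 12: - // r0:8,r1:Mul1,r2:4,r3:1
cycle 13: CDB Mul1=32 // r0:8,r1:32,r2:4,r3:1

STATUS = VALUE 32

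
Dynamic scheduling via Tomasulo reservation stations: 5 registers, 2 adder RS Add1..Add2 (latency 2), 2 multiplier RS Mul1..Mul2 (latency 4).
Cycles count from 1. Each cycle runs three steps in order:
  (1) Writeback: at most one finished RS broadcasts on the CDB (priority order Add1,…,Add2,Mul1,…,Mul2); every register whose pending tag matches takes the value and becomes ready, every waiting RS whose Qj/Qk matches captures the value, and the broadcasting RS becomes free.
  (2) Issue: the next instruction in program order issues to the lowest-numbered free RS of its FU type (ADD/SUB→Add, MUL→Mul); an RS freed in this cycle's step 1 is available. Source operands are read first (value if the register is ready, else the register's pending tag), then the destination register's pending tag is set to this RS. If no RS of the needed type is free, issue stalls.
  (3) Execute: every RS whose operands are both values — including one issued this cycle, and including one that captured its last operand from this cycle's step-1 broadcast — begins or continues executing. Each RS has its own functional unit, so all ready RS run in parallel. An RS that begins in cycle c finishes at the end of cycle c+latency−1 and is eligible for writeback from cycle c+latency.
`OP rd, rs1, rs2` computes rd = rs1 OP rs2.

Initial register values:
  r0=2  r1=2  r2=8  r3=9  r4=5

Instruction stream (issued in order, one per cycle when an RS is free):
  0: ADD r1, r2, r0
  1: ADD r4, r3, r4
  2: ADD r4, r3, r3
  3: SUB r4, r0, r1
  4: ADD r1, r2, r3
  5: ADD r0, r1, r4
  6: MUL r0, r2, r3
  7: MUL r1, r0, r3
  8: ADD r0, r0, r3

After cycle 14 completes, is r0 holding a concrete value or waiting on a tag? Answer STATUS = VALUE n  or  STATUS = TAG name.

  c1: issue ADD r1<-Add1  regs: r0:2,r1:Add1,r2:8,r3:9,r4:5
  c2: issue ADD r4<-Add2  regs: r0:2,r1:Add1,r2:8,r3:9,r4:Add2
  c3: CDB Add1=10; issue ADD r4<-Add1  regs: r0:2,r1:10,r2:8,r3:9,r4:Add1
  c4: CDB Add2=14; issue SUB r4<-Add2  regs: r0:2,r1:10,r2:8,r3:9,r4:Add2
  c5: CDB Add1=18; issue ADD r1<-Add1  regs: r0:2,r1:Add1,r2:8,r3:9,r4:Add2
  c6: CDB Add2=-8; issue ADD r0<-Add2  regs: r0:Add2,r1:Add1,r2:8,r3:9,r4:-8
  c7: CDB Add1=17; issue MUL r0<-Mul1  regs: r0:Mul1,r1:17,r2:8,r3:9,r4:-8
  c8: issue MUL r1<-Mul2  regs: r0:Mul1,r1:Mul2,r2:8,r3:9,r4:-8
  c9: CDB Add2=9; issue ADD r0<-Add1  regs: r0:Add1,r1:Mul2,r2:8,r3:9,r4:-8
  c10: -  regs: r0:Add1,r1:Mul2,r2:8,r3:9,r4:-8
  c11: CDB Mul1=72  regs: r0:Add1,r1:Mul2,r2:8,r3:9,r4:-8
  c12: -  regs: r0:Add1,r1:Mul2,r2:8,r3:9,r4:-8
  c13: CDB Add1=81  regs: r0:81,r1:Mul2,r2:8,r3:9,r4:-8
  c14: -  regs: r0:81,r1:Mul2,r2:8,r3:9,r4:-8

STATUS = VALUE 81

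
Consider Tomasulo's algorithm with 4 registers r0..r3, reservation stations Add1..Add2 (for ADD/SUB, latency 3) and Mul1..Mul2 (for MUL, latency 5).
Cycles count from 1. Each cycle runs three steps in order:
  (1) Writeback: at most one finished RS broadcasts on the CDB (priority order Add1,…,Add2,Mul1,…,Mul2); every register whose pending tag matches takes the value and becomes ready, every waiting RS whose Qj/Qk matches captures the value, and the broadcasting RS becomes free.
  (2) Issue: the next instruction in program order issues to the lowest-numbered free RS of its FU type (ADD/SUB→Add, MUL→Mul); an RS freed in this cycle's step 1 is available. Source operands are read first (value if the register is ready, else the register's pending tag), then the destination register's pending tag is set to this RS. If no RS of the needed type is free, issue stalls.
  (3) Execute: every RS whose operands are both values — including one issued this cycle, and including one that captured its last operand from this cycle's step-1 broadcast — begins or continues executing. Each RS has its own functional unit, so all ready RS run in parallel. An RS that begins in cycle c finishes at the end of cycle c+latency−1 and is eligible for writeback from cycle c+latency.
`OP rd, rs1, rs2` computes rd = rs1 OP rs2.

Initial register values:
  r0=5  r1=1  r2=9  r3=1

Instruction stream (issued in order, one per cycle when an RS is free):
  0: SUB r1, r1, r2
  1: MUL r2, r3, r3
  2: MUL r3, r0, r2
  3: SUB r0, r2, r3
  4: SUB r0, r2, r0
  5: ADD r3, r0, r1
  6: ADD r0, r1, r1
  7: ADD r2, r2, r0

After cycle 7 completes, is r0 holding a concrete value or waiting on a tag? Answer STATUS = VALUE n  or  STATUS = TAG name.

c1: issue SUB r1<-Add1 | r0:5,r1:Add1,r2:9,r3:1
c2: issue MUL r2<-Mul1 | r0:5,r1:Add1,r2:Mul1,r3:1
c3: issue MUL r3<-Mul2 | r0:5,r1:Add1,r2:Mul1,r3:Mul2
c4: CDB Add1=-8; issue SUB r0<-Add1 | r0:Add1,r1:-8,r2:Mul1,r3:Mul2
c5: issue SUB r0<-Add2 | r0:Add2,r1:-8,r2:Mul1,r3:Mul2
c6: stall | r0:Add2,r1:-8,r2:Mul1,r3:Mul2
c7: CDB Mul1=1; stall | r0:Add2,r1:-8,r2:1,r3:Mul2

STATUS = TAG Add2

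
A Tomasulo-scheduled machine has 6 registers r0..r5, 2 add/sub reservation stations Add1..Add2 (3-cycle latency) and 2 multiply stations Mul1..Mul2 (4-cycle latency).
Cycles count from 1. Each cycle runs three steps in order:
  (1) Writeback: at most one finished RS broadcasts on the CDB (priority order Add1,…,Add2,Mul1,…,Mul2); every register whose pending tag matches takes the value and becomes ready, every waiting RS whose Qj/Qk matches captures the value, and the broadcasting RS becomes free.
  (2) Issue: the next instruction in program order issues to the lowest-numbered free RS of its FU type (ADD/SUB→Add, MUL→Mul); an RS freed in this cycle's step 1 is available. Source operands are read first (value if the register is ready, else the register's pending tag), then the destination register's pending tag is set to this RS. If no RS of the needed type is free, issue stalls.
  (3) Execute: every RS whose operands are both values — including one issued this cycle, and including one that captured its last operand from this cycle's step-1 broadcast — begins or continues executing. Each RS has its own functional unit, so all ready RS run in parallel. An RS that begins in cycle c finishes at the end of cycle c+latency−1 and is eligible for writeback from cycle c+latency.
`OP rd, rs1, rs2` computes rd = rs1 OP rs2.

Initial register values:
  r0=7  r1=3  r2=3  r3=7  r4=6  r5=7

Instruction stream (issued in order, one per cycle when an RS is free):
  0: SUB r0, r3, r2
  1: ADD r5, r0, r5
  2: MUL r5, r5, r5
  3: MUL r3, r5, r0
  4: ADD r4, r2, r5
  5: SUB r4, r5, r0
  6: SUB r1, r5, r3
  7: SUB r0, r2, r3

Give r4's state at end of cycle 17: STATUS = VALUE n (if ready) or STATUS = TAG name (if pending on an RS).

  c1: issue SUB r0<-Add1  regs: r0:Add1,r1:3,r2:3,r3:7,r4:6,r5:7
  c2: issue ADD r5<-Add2  regs: r0:Add1,r1:3,r2:3,r3:7,r4:6,r5:Add2
  c3: issue MUL r5<-Mul1  regs: r0:Add1,r1:3,r2:3,r3:7,r4:6,r5:Mul1
  c4: CDB Add1=4; issue MUL r3<-Mul2  regs: r0:4,r1:3,r2:3,r3:Mul2,r4:6,r5:Mul1
  c5: issue ADD r4<-Add1  regs: r0:4,r1:3,r2:3,r3:Mul2,r4:Add1,r5:Mul1
  c6: stall  regs: r0:4,r1:3,r2:3,r3:Mul2,r4:Add1,r5:Mul1
  c7: CDB Add2=11; issue SUB r4<-Add2  regs: r0:4,r1:3,r2:3,r3:Mul2,r4:Add2,r5:Mul1
  c8: stall  regs: r0:4,r1:3,r2:3,r3:Mul2,r4:Add2,r5:Mul1
  c9: stall  regs: r0:4,r1:3,r2:3,r3:Mul2,r4:Add2,r5:Mul1
  c10: stall  regs: r0:4,r1:3,r2:3,r3:Mul2,r4:Add2,r5:Mul1
  c11: CDB Mul1=121; stall  regs: r0:4,r1:3,r2:3,r3:Mul2,r4:Add2,r5:121
  c12: stall  regs: r0:4,r1:3,r2:3,r3:Mul2,r4:Add2,r5:121
  c13: stall  regs: r0:4,r1:3,r2:3,r3:Mul2,r4:Add2,r5:121
  c14: CDB Add1=124; issue SUB r1<-Add1  regs: r0:4,r1:Add1,r2:3,r3:Mul2,r4:Add2,r5:121
  c15: CDB Add2=117; issue SUB r0<-Add2  regs: r0:Add2,r1:Add1,r2:3,r3:Mul2,r4:117,r5:121
  c16: CDB Mul2=484  regs: r0:Add2,r1:Add1,r2:3,r3:484,r4:117,r5:121
  c17: -  regs: r0:Add2,r1:Add1,r2:3,r3:484,r4:117,r5:121

STATUS = VALUE 117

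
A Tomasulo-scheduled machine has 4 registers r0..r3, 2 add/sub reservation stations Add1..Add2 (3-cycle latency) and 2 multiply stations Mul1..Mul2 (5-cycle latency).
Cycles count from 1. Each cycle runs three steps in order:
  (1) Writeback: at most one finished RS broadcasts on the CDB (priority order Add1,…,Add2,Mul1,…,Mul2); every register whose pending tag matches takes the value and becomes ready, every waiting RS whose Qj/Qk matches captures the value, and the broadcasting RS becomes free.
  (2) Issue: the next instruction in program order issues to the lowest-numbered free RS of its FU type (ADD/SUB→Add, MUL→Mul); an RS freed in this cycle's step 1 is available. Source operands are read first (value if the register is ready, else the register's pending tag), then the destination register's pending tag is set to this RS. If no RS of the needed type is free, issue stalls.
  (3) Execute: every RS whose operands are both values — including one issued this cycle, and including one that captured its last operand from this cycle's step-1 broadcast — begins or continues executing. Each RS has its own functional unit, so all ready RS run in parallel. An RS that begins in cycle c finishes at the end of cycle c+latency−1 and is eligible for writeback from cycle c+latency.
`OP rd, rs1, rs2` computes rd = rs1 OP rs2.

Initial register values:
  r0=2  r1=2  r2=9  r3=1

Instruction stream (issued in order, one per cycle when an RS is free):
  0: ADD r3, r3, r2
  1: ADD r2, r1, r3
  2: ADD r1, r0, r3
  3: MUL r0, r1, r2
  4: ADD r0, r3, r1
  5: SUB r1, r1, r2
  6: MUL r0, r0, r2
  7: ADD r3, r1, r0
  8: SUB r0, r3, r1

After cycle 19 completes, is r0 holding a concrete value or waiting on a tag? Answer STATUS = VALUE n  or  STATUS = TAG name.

STATUS = TAG Add2

c1: issue ADD r3<-Add1 | r0:2,r1:2,r2:9,r3:Add1
c2: issue ADD r2<-Add2 | r0:2,r1:2,r2:Add2,r3:Add1
c3: stall | r0:2,r1:2,r2:Add2,r3:Add1
c4: CDB Add1=10; issue ADD r1<-Add1 | r0:2,r1:Add1,r2:Add2,r3:10
c5: issue MUL r0<-Mul1 | r0:Mul1,r1:Add1,r2:Add2,r3:10
c6: stall | r0:Mul1,r1:Add1,r2:Add2,r3:10
c7: CDB Add1=12; issue ADD r0<-Add1 | r0:Add1,r1:12,r2:Add2,r3:10
c8: CDB Add2=12; issue SUB r1<-Add2 | r0:Add1,r1:Add2,r2:12,r3:10
c9: issue MUL r0<-Mul2 | r0:Mul2,r1:Add2,r2:12,r3:10
c10: CDB Add1=22; issue ADD r3<-Add1 | r0:Mul2,r1:Add2,r2:12,r3:Add1
c11: CDB Add2=0; issue SUB r0<-Add2 | r0:Add2,r1:0,r2:12,r3:Add1
c12: - | r0:Add2,r1:0,r2:12,r3:Add1
c13: CDB Mul1=144 | r0:Add2,r1:0,r2:12,r3:Add1
c14: - | r0:Add2,r1:0,r2:12,r3:Add1
c15: CDB Mul2=264 | r0:Add2,r1:0,r2:12,r3:Add1
c16: - | r0:Add2,r1:0,r2:12,r3:Add1
c17: - | r0:Add2,r1:0,r2:12,r3:Add1
c18: CDB Add1=264 | r0:Add2,r1:0,r2:12,r3:264
c19: - | r0:Add2,r1:0,r2:12,r3:264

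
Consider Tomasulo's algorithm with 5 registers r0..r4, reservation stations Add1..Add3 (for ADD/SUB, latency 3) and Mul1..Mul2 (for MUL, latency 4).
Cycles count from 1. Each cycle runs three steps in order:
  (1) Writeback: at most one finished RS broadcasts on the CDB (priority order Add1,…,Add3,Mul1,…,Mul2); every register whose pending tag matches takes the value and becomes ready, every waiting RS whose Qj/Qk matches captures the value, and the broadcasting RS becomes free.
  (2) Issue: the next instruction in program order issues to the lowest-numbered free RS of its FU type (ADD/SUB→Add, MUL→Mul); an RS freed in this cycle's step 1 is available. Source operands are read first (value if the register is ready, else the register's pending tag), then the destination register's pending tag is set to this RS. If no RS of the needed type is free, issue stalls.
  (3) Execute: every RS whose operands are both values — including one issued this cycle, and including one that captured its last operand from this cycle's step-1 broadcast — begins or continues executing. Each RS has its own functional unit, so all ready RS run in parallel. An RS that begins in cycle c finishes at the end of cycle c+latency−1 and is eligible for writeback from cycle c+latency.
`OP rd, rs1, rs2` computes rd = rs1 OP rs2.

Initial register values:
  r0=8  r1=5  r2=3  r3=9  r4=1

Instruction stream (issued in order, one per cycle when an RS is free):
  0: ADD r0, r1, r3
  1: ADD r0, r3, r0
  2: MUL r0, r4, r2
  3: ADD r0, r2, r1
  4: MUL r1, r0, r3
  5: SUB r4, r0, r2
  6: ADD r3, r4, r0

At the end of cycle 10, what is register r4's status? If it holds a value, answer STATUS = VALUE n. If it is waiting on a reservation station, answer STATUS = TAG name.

  c1: issue ADD r0<-Add1  regs: r0:Add1,r1:5,r2:3,r3:9,r4:1
  c2: issue ADD r0<-Add2  regs: r0:Add2,r1:5,r2:3,r3:9,r4:1
  c3: issue MUL r0<-Mul1  regs: r0:Mul1,r1:5,r2:3,r3:9,r4:1
  c4: CDB Add1=14; issue ADD r0<-Add1  regs: r0:Add1,r1:5,r2:3,r3:9,r4:1
  c5: issue MUL r1<-Mul2  regs: r0:Add1,r1:Mul2,r2:3,r3:9,r4:1
  c6: issue SUB r4<-Add3  regs: r0:Add1,r1:Mul2,r2:3,r3:9,r4:Add3
  c7: CDB Add1=8; issue ADD r3<-Add1  regs: r0:8,r1:Mul2,r2:3,r3:Add1,r4:Add3
  c8: CDB Add2=23  regs: r0:8,r1:Mul2,r2:3,r3:Add1,r4:Add3
  c9: CDB Mul1=3  regs: r0:8,r1:Mul2,r2:3,r3:Add1,r4:Add3
  c10: CDB Add3=5  regs: r0:8,r1:Mul2,r2:3,r3:Add1,r4:5

STATUS = VALUE 5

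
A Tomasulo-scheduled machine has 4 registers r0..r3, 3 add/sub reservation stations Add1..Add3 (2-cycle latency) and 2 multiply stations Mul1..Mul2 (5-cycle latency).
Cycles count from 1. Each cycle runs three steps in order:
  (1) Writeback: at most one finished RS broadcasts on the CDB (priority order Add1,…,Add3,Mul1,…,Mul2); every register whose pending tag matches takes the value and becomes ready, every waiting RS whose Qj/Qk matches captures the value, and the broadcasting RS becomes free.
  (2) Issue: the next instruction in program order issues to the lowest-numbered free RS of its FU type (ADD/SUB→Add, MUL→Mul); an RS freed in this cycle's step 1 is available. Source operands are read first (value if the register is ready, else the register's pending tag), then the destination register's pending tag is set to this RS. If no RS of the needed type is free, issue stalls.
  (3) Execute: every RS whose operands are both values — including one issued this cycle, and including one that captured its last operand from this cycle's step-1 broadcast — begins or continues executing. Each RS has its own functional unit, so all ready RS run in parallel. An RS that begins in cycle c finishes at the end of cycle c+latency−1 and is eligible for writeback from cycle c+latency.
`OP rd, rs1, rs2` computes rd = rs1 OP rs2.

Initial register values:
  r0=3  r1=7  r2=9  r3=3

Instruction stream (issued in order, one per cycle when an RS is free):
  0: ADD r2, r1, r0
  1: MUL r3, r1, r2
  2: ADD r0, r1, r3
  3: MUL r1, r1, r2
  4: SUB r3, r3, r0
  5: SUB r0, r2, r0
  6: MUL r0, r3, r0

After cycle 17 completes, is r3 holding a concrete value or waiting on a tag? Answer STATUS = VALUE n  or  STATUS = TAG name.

cycle 1: issue ADD r2<-Add1 // r0:3,r1:7,r2:Add1,r3:3
cycle 2: issue MUL r3<-Mul1 // r0:3,r1:7,r2:Add1,r3:Mul1
cycle 3: CDB Add1=10; issue ADD r0<-Add1 // r0:Add1,r1:7,r2:10,r3:Mul1
cycle 4: issue MUL r1<-Mul2 // r0:Add1,r1:Mul2,r2:10,r3:Mul1
cycle 5: issue SUB r3<-Add2 // r0:Add1,r1:Mul2,r2:10,r3:Add2
cycle 6: issue SUB r0<-Add3 // r0:Add3,r1:Mul2,r2:10,r3:Add2
cycle 7: stall // r0:Add3,r1:Mul2,r2:10,r3:Add2
cycle 8: CDB Mul1=70; issue MUL r0<-Mul1 // r0:Mul1,r1:Mul2,r2:10,r3:Add2
cycle 9: CDB Mul2=70 // r0:Mul1,r1:70,r2:10,r3:Add2
cycle 10: CDB Add1=77 // r0:Mul1,r1:70,r2:10,r3:Add2
cycle 11: - // r0:Mul1,r1:70,r2:10,r3:Add2
cycle 12: CDB Add2=-7 // r0:Mul1,r1:70,r2:10,r3:-7
cycle 13: CDB Add3=-67 // r0:Mul1,r1:70,r2:10,r3:-7
cycle 14: - // r0:Mul1,r1:70,r2:10,r3:-7
cycle 15: - // r0:Mul1,r1:70,r2:10,r3:-7
cycle 16: - // r0:Mul1,r1:70,r2:10,r3:-7
cycle 17: - // r0:Mul1,r1:70,r2:10,r3:-7

STATUS = VALUE -7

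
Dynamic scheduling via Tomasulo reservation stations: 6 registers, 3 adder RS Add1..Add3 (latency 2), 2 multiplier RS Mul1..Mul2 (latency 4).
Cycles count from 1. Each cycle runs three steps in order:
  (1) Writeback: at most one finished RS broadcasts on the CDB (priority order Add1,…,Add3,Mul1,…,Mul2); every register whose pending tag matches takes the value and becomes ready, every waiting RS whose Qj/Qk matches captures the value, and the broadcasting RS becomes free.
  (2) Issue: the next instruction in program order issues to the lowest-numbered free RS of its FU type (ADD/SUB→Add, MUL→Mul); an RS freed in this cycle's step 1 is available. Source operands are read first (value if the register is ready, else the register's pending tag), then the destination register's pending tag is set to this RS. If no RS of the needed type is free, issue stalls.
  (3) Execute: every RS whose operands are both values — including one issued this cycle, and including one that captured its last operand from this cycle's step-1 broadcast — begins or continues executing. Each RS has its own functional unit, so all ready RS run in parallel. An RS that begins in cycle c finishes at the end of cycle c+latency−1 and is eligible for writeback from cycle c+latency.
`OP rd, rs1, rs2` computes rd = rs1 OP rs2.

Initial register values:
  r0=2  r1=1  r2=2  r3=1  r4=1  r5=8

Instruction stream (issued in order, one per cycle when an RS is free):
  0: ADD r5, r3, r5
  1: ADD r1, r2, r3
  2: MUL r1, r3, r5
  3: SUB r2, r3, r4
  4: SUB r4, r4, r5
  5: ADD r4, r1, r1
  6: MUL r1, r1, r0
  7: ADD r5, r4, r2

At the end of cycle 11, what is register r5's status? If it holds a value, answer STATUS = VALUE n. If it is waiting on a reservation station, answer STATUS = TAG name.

c1: issue ADD r5<-Add1 | r0:2,r1:1,r2:2,r3:1,r4:1,r5:Add1
c2: issue ADD r1<-Add2 | r0:2,r1:Add2,r2:2,r3:1,r4:1,r5:Add1
c3: CDB Add1=9; issue MUL r1<-Mul1 | r0:2,r1:Mul1,r2:2,r3:1,r4:1,r5:9
c4: CDB Add2=3; issue SUB r2<-Add1 | r0:2,r1:Mul1,r2:Add1,r3:1,r4:1,r5:9
c5: issue SUB r4<-Add2 | r0:2,r1:Mul1,r2:Add1,r3:1,r4:Add2,r5:9
c6: CDB Add1=0; issue ADD r4<-Add1 | r0:2,r1:Mul1,r2:0,r3:1,r4:Add1,r5:9
c7: CDB Add2=-8; issue MUL r1<-Mul2 | r0:2,r1:Mul2,r2:0,r3:1,r4:Add1,r5:9
c8: CDB Mul1=9; issue ADD r5<-Add2 | r0:2,r1:Mul2,r2:0,r3:1,r4:Add1,r5:Add2
c9: - | r0:2,r1:Mul2,r2:0,r3:1,r4:Add1,r5:Add2
c10: CDB Add1=18 | r0:2,r1:Mul2,r2:0,r3:1,r4:18,r5:Add2
c11: - | r0:2,r1:Mul2,r2:0,r3:1,r4:18,r5:Add2

STATUS = TAG Add2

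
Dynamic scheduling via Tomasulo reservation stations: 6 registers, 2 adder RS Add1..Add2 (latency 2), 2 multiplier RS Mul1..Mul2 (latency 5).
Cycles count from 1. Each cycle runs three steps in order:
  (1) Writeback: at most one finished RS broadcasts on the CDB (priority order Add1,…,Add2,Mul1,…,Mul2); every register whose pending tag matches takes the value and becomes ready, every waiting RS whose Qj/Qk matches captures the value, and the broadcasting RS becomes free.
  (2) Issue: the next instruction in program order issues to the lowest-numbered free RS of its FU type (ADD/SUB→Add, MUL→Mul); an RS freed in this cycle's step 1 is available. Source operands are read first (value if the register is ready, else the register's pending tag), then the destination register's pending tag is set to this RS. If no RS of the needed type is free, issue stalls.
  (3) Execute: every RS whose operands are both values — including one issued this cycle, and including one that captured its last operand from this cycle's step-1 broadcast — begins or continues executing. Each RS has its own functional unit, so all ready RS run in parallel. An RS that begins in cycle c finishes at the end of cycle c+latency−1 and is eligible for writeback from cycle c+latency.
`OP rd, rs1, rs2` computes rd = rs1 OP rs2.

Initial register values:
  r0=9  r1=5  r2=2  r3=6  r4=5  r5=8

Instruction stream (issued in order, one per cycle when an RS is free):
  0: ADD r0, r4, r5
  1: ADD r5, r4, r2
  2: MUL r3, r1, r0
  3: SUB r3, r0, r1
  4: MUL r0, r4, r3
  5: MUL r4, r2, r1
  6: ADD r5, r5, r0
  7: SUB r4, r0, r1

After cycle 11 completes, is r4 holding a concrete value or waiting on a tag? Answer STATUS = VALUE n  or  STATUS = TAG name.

cycle 1: issue ADD r0<-Add1 // r0:Add1,r1:5,r2:2,r3:6,r4:5,r5:8
cycle 2: issue ADD r5<-Add2 // r0:Add1,r1:5,r2:2,r3:6,r4:5,r5:Add2
cycle 3: CDB Add1=13; issue MUL r3<-Mul1 // r0:13,r1:5,r2:2,r3:Mul1,r4:5,r5:Add2
cycle 4: CDB Add2=7; issue SUB r3<-Add1 // r0:13,r1:5,r2:2,r3:Add1,r4:5,r5:7
cycle 5: issue MUL r0<-Mul2 // r0:Mul2,r1:5,r2:2,r3:Add1,r4:5,r5:7
cycle 6: CDB Add1=8; stall // r0:Mul2,r1:5,r2:2,r3:8,r4:5,r5:7
cycle 7: stall // r0:Mul2,r1:5,r2:2,r3:8,r4:5,r5:7
cycle 8: CDB Mul1=65; issue MUL r4<-Mul1 // r0:Mul2,r1:5,r2:2,r3:8,r4:Mul1,r5:7
cycle 9: issue ADD r5<-Add1 // r0:Mul2,r1:5,r2:2,r3:8,r4:Mul1,r5:Add1
cycle 10: issue SUB r4<-Add2 // r0:Mul2,r1:5,r2:2,r3:8,r4:Add2,r5:Add1
cycle 11: CDB Mul2=40 // r0:40,r1:5,r2:2,r3:8,r4:Add2,r5:Add1

STATUS = TAG Add2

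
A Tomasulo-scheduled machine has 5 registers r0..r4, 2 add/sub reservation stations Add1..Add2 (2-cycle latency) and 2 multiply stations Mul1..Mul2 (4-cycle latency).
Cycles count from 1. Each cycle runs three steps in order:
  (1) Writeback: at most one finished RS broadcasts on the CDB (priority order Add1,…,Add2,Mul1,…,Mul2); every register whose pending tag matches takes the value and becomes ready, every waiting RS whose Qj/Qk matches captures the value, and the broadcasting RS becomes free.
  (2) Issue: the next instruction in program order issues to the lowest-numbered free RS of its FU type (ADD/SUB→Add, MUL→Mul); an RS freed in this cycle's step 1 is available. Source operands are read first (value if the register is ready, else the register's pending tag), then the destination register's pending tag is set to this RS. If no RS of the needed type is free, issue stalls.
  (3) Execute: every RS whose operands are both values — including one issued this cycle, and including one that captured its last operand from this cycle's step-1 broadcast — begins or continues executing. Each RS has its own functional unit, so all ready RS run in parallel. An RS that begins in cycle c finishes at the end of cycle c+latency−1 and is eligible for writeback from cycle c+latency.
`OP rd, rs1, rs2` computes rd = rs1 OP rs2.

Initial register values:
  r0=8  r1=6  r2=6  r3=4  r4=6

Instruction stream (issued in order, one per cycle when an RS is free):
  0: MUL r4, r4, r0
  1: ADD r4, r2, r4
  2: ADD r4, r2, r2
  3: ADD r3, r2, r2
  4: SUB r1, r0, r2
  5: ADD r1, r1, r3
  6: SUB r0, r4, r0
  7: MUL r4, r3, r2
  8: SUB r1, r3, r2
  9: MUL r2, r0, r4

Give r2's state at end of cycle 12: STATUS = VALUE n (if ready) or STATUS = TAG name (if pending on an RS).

  c1: issue MUL r4<-Mul1  regs: r0:8,r1:6,r2:6,r3:4,r4:Mul1
  c2: issue ADD r4<-Add1  regs: r0:8,r1:6,r2:6,r3:4,r4:Add1
  c3: issue ADD r4<-Add2  regs: r0:8,r1:6,r2:6,r3:4,r4:Add2
  c4: stall  regs: r0:8,r1:6,r2:6,r3:4,r4:Add2
  c5: CDB Add2=12; issue ADD r3<-Add2  regs: r0:8,r1:6,r2:6,r3:Add2,r4:12
  c6: CDB Mul1=48; stall  regs: r0:8,r1:6,r2:6,r3:Add2,r4:12
  c7: CDB Add2=12; issue SUB r1<-Add2  regs: r0:8,r1:Add2,r2:6,r3:12,r4:12
  c8: CDB Add1=54; issue ADD r1<-Add1  regs: r0:8,r1:Add1,r2:6,r3:12,r4:12
  c9: CDB Add2=2; issue SUB r0<-Add2  regs: r0:Add2,r1:Add1,r2:6,r3:12,r4:12
  c10: issue MUL r4<-Mul1  regs: r0:Add2,r1:Add1,r2:6,r3:12,r4:Mul1
  c11: CDB Add1=14; issue SUB r1<-Add1  regs: r0:Add2,r1:Add1,r2:6,r3:12,r4:Mul1
  c12: CDB Add2=4; issue MUL r2<-Mul2  regs: r0:4,r1:Add1,r2:Mul2,r3:12,r4:Mul1

STATUS = TAG Mul2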